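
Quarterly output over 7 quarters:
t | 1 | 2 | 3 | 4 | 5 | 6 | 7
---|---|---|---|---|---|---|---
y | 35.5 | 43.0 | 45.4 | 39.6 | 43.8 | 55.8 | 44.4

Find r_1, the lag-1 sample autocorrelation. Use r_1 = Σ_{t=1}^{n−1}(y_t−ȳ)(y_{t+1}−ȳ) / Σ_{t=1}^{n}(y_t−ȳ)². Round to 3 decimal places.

Mean ȳ = (35.5 + 43.0 + 45.4 + 39.6 + 43.8 + 55.8 + 44.4)/7 = 43.9286
Deviations from mean: -8.4286, -0.9286, 1.4714, -4.3286, -0.1286, 11.8714, 0.4714
Numerator Σ_{t=1}^{6}(y_t−ȳ)(y_{t+1}−ȳ) = 4.7178
Denominator Σ(y_t−ȳ)² = 233.9743
r_1 = 4.7178 / 233.9743 = 0.020

0.020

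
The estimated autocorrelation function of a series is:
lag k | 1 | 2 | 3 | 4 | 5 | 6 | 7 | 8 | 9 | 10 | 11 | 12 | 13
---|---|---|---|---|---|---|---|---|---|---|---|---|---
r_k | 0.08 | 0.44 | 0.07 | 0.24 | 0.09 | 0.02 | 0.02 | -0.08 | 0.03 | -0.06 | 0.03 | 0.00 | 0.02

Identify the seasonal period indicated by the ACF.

2

The largest autocorrelation is r_2 = 0.44, with a weaker echo at lag 4 (0.24); the remaining lags stay at or below 0.09.
The dominant spike at lag 2 indicates a seasonal period of 2.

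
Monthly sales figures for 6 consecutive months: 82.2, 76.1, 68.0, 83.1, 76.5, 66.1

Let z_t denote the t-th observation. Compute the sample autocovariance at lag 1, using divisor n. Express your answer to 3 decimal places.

Mean z̄ = (82.2 + 76.1 + 68.0 + 83.1 + 76.5 + 66.1)/6 = 75.3333
Deviations: 6.8667, 0.7667, -7.3333, 7.7667, 1.1667, -9.2333
Σ_{t=1}^{5}(z_t−z̄)(z_{t+1}−z̄) = -59.0244
γ_1 = -59.0244 / 6 = -9.837

-9.837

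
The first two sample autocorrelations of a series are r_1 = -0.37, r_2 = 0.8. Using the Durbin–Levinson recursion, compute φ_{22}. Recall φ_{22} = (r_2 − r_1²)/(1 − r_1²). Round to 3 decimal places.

0.768

φ_{22} = (r_2 − r_1²) / (1 − r_1²)
r_1² = (-0.37)² = 0.1369
Numerator = 0.8 − 0.1369 = 0.6631; denominator = 1 − 0.1369 = 0.8631
φ_{22} = 0.6631 / 0.8631 = 0.768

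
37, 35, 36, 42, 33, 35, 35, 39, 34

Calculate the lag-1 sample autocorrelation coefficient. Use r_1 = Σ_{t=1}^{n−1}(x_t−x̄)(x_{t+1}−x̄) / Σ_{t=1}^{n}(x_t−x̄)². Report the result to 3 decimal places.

-0.402

Mean x̄ = (37 + 35 + 36 + 42 + 33 + 35 + 35 + 39 + 34)/9 = 36.2222
Numerator Σ_{t=1}^{8}(x_t−x̄)(x_{t+1}−x̄) = -24.7160
Denominator Σ(x_t−x̄)² = 61.5556
r_1 = -24.7160 / 61.5556 = -0.402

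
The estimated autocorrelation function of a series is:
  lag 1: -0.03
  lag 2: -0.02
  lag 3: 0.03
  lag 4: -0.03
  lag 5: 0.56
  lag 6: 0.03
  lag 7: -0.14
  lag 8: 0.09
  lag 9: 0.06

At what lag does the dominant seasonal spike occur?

The largest autocorrelation is r_5 = 0.56; the remaining lags stay at or below 0.09.
The dominant spike at lag 5 indicates a seasonal period of 5.

5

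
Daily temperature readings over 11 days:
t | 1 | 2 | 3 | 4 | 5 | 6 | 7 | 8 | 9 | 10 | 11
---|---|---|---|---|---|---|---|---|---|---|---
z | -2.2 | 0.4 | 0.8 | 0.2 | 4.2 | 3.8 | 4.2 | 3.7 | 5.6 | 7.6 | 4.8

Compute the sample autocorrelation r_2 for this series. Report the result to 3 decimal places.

Mean z̄ = (-2.2 + 0.4 + 0.8 + 0.2 + 4.2 + 3.8 + 4.2 + 3.7 + 5.6 + 7.6 + 4.8)/11 = 3.0091
Numerator Σ_{t=1}^{9}(z_t−z̄)(z_{t+2}−z̄) = 26.8462
Denominator Σ(z_t−z̄)² = 81.6491
r_2 = 26.8462 / 81.6491 = 0.329

0.329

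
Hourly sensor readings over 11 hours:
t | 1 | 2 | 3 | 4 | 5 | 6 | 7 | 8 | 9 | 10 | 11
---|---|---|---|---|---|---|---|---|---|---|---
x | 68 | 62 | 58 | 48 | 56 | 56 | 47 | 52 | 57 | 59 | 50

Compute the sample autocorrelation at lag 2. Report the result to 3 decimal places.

Mean x̄ = (68 + 62 + 58 + 48 + 56 + 56 + 47 + 52 + 57 + 59 + 50)/11 = 55.7273
Numerator Σ_{t=1}^{9}(x_t−x̄)(x_{t+2}−x̄) = -56.0579
Denominator Σ(x_t−x̄)² = 390.1818
r_2 = -56.0579 / 390.1818 = -0.144

-0.144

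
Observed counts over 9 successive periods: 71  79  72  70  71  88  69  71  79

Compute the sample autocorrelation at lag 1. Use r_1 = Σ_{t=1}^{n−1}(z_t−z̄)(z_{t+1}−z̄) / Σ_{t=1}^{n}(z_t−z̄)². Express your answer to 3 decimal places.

-0.373

Mean z̄ = (71 + 79 + 72 + 70 + 71 + 88 + 69 + 71 + 79)/9 = 74.4444
Numerator Σ_{t=1}^{8}(z_t−z̄)(z_{t+1}−z̄) = -118.0864
Denominator Σ(z_t−z̄)² = 316.2222
r_1 = -118.0864 / 316.2222 = -0.373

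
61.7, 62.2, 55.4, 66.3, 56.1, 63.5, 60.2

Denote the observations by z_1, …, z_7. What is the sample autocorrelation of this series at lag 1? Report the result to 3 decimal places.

Mean z̄ = (61.7 + 62.2 + 55.4 + 66.3 + 56.1 + 63.5 + 60.2)/7 = 60.7714
Deviations from mean: 0.9286, 1.4286, -5.3714, 5.5286, -4.6714, 2.7286, -0.5714
Σ(z_t−z̄)(z_{t+1}−z̄) = (1.3265) + (-7.6735) + (-29.6963) + (-25.8263) + (-12.7463) + (-1.5592) = -76.1751
Denominator Σ(z_t−z̄)² = 91.9143
r_1 = -76.1751 / 91.9143 = -0.829

-0.829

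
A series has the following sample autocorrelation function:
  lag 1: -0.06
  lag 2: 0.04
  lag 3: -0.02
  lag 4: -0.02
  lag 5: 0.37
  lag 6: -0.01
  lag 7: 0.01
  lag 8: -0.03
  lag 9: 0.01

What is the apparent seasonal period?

The largest autocorrelation is r_5 = 0.37; the remaining lags stay at or below 0.04.
The dominant spike at lag 5 indicates a seasonal period of 5.

5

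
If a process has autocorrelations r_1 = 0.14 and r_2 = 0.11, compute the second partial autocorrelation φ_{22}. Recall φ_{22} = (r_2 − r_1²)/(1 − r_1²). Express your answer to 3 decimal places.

0.092

φ_{22} = (r_2 − r_1²) / (1 − r_1²)
r_1² = (0.14)² = 0.0196
Numerator = 0.11 − 0.0196 = 0.0904; denominator = 1 − 0.0196 = 0.9804
φ_{22} = 0.0904 / 0.9804 = 0.092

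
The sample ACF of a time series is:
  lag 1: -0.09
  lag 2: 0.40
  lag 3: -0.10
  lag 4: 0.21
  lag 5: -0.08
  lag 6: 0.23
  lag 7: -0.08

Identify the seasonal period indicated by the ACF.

The largest autocorrelation is r_2 = 0.40, with weaker echoes at lags 4 (0.21) and 6 (0.23); the remaining lags stay at or below -0.08.
The dominant spike at lag 2 indicates a seasonal period of 2.

2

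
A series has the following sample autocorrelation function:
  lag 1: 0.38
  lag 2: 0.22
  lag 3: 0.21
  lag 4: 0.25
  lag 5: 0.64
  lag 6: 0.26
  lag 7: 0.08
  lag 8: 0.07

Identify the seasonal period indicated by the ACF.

5

The largest autocorrelation is r_5 = 0.64; the remaining lags stay at or below 0.38. The elevated value at lag 1 (0.38), dropping to 0.22 at lag 2, reflects decaying short-term dependence rather than seasonality.
The dominant spike at lag 5 indicates a seasonal period of 5.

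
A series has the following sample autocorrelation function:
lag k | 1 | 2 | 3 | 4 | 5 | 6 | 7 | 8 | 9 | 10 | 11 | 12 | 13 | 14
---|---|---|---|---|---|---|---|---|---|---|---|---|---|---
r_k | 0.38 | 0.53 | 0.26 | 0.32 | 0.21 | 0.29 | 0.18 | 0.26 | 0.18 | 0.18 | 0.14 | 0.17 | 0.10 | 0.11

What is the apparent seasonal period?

The largest autocorrelation is r_2 = 0.53; the remaining lags stay at or below 0.38.
The dominant spike at lag 2 indicates a seasonal period of 2.

2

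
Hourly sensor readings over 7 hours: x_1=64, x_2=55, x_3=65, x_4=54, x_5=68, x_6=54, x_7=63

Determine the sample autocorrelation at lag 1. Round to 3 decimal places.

-0.894

Mean x̄ = (64 + 55 + 65 + 54 + 68 + 54 + 63)/7 = 60.4286
Deviations from mean: 3.5714, -5.4286, 4.5714, -6.4286, 7.5714, -6.4286, 2.5714
Σ(x_t−x̄)(x_{t+1}−x̄) = (-19.3878) + (-24.8163) + (-29.3878) + (-48.6735) + (-48.6735) + (-16.5306) = -187.4694
Denominator Σ(x_t−x̄)² = 209.7143
r_1 = -187.4694 / 209.7143 = -0.894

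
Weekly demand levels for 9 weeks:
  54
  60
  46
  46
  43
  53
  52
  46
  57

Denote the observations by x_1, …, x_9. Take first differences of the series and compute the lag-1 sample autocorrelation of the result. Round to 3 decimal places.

First differences Δx: 6, -14, 0, -3, 10, -1, -6, 11
Mean of differences = 0.3750
Numerator Σ(Δx_t−Δx̄)(Δx_{t+1}−Δx̄) = -178.8906
Denominator Σ(Δx_t−Δx̄)² = 497.8750
r_1(Δx) = -178.8906 / 497.8750 = -0.359

-0.359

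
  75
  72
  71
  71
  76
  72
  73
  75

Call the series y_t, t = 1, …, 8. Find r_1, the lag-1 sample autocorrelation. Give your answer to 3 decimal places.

Mean ȳ = (75 + 72 + 71 + 71 + 76 + 72 + 73 + 75)/8 = 73.1250
Deviations from mean: 1.8750, -1.1250, -2.1250, -2.1250, 2.8750, -1.1250, -0.1250, 1.8750
Numerator Σ_{t=1}^{7}(y_t−ȳ)(y_{t+1}−ȳ) = -4.6406
Denominator Σ(y_t−ȳ)² = 26.8750
r_1 = -4.6406 / 26.8750 = -0.173

-0.173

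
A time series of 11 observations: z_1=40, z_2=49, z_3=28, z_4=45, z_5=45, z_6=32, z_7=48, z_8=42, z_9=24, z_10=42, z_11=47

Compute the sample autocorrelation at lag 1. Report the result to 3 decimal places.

-0.391

Mean z̄ = (40 + 49 + 28 + 45 + 45 + 32 + 48 + 42 + 24 + 42 + 47)/11 = 40.1818
Numerator Σ_{t=1}^{10}(z_t−z̄)(z_{t+1}−z̄) = -280.1240
Denominator Σ(z_t−z̄)² = 715.6364
r_1 = -280.1240 / 715.6364 = -0.391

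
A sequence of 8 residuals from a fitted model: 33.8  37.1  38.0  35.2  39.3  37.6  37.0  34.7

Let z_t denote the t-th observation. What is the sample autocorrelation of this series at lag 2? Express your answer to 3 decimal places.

Mean z̄ = (33.8 + 37.1 + 38.0 + 35.2 + 39.3 + 37.6 + 37.0 + 34.7)/8 = 36.5875
Deviations from mean: -2.7875, 0.5125, 1.4125, -1.3875, 2.7125, 1.0125, 0.4125, -1.8875
Σ(z_t−z̄)(z_{t+2}−z̄) = (-3.9373) + (-0.7111) + (3.8314) + (-1.4048) + (1.1189) + (-1.9111) = -3.0141
Denominator Σ(z_t−z̄)² = 24.0688
r_2 = -3.0141 / 24.0688 = -0.125

-0.125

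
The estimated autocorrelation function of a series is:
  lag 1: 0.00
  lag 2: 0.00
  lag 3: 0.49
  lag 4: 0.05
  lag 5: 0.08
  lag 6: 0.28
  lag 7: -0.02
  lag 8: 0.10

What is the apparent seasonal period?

3

The largest autocorrelation is r_3 = 0.49, with a weaker echo at lag 6 (0.28); the remaining lags stay at or below 0.10.
The dominant spike at lag 3 indicates a seasonal period of 3.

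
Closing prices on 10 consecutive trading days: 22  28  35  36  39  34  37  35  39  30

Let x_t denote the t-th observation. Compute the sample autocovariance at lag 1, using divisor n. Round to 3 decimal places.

7.125

Mean x̄ = (22 + 28 + 35 + 36 + 39 + 34 + 37 + 35 + 39 + 30)/10 = 33.5000
Σ_{t=1}^{9}(x_t−x̄)(x_{t+1}−x̄) = 71.2500
γ_1 = 71.2500 / 10 = 7.125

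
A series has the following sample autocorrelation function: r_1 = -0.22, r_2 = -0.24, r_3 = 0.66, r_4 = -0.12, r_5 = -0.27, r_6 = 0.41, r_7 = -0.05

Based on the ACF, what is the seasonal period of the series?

The largest autocorrelation is r_3 = 0.66, with a weaker echo at lag 6 (0.41); the remaining lags stay at or below -0.05.
The dominant spike at lag 3 indicates a seasonal period of 3.

3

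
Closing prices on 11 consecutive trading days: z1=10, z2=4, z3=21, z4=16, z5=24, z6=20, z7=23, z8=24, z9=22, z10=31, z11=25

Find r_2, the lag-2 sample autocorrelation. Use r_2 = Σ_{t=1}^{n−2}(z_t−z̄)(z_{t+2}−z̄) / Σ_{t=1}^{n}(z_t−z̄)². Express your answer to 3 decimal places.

0.230

Mean z̄ = (10 + 4 + 21 + 16 + 24 + 20 + 23 + 24 + 22 + 31 + 25)/11 = 20.0000
Numerator Σ_{t=1}^{9}(z_t−z̄)(z_{t+2}−z̄) = 130.0000
Denominator Σ(z_t−z̄)² = 564.0000
r_2 = 130.0000 / 564.0000 = 0.230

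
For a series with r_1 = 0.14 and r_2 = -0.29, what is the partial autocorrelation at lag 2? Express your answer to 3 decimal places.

-0.316

φ_{22} = (r_2 − r_1²) / (1 − r_1²)
r_1² = (0.14)² = 0.0196
Numerator = -0.29 − 0.0196 = -0.3096; denominator = 1 − 0.0196 = 0.9804
φ_{22} = -0.3096 / 0.9804 = -0.316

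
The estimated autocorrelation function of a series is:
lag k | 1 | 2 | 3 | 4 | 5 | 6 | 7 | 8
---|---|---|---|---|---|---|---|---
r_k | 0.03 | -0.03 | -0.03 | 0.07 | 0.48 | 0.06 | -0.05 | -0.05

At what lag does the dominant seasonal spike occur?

5

The largest autocorrelation is r_5 = 0.48; the remaining lags stay at or below 0.07.
The dominant spike at lag 5 indicates a seasonal period of 5.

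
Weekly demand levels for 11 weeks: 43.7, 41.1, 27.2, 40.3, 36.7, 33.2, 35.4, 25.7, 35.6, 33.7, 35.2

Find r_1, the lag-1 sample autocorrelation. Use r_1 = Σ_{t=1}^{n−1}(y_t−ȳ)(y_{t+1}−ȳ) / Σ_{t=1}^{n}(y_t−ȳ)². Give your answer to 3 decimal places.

-0.133

Mean ȳ = (43.7 + 41.1 + 27.2 + 40.3 + 36.7 + 33.2 + 35.4 + 25.7 + 35.6 + 33.7 + 35.2)/11 = 35.2545
Numerator Σ_{t=1}^{10}(y_t−ȳ)(y_{t+1}−ȳ) = -39.4721
Denominator Σ(y_t−ȳ)² = 295.9873
r_1 = -39.4721 / 295.9873 = -0.133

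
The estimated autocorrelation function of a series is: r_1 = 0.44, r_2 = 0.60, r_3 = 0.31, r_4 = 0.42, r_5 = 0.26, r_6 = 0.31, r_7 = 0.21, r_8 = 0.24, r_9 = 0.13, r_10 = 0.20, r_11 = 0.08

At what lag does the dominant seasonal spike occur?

2

The largest autocorrelation is r_2 = 0.60; the remaining lags stay at or below 0.44.
The dominant spike at lag 2 indicates a seasonal period of 2.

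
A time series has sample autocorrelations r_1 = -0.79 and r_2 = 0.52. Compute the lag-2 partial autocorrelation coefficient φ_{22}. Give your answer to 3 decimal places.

φ_{22} = (r_2 − r_1²) / (1 − r_1²)
r_1² = (-0.79)² = 0.6241
Numerator = 0.52 − 0.6241 = -0.1041; denominator = 1 − 0.6241 = 0.3759
φ_{22} = -0.1041 / 0.3759 = -0.277

-0.277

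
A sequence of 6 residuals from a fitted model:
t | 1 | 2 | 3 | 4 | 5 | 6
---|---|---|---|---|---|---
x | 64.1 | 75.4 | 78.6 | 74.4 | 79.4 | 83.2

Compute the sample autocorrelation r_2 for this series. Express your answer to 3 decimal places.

-0.152

Mean x̄ = (64.1 + 75.4 + 78.6 + 74.4 + 79.4 + 83.2)/6 = 75.8500
Deviations from mean: -11.7500, -0.4500, 2.7500, -1.4500, 3.5500, 7.3500
Numerator Σ_{t=1}^{4}(x_t−x̄)(x_{t+2}−x̄) = -32.5550
Denominator Σ(x_t−x̄)² = 214.5550
r_2 = -32.5550 / 214.5550 = -0.152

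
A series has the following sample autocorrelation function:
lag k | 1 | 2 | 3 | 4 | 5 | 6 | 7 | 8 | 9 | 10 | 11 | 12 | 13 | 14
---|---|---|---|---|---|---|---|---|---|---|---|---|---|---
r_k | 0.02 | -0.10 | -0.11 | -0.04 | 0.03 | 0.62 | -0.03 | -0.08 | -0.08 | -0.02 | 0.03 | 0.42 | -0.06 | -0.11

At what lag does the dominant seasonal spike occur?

6

The largest autocorrelation is r_6 = 0.62, with a weaker echo at lag 12 (0.42); the remaining lags stay at or below 0.03.
The dominant spike at lag 6 indicates a seasonal period of 6.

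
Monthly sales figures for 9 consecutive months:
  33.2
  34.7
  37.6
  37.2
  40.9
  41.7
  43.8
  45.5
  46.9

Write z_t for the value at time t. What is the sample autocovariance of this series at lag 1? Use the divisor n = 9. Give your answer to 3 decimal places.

Mean z̄ = (33.2 + 34.7 + 37.6 + 37.2 + 40.9 + 41.7 + 43.8 + 45.5 + 46.9)/9 = 40.1667
Σ_{t=1}^{8}(z_t−z̄)(z_{t+1}−z̄) = 119.5389
γ_1 = 119.5389 / 9 = 13.282

13.282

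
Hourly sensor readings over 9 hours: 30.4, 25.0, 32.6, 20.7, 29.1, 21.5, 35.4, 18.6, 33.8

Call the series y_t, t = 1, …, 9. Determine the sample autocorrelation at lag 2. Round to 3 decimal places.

Mean ȳ = (30.4 + 25.0 + 32.6 + 20.7 + 29.1 + 21.5 + 35.4 + 18.6 + 33.8)/9 = 27.4556
Numerator Σ_{t=1}^{7}(y_t−ȳ)(y_{t+2}−ȳ) = 196.6360
Denominator Σ(y_t−ȳ)² = 306.7622
r_2 = 196.6360 / 306.7622 = 0.641

0.641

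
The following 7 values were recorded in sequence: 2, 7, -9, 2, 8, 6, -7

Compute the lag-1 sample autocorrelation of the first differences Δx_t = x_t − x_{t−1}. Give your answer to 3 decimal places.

First differences Δx: 5, -16, 11, 6, -2, -13
Mean of differences = -1.5000
Numerator Σ(Δx_t−Δx̄)(Δx_{t+1}−Δx̄) = -179.7500
Denominator Σ(Δx_t−Δx̄)² = 597.5000
r_1(Δx) = -179.7500 / 597.5000 = -0.301

-0.301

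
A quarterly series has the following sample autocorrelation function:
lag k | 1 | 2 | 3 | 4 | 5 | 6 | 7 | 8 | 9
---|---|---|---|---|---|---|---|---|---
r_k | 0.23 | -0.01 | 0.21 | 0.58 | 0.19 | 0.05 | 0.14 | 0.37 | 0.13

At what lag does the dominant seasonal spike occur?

4

The largest autocorrelation is r_4 = 0.58, with a weaker echo at lag 8 (0.37); the remaining lags stay at or below 0.23.
The dominant spike at lag 4 indicates a seasonal period of 4.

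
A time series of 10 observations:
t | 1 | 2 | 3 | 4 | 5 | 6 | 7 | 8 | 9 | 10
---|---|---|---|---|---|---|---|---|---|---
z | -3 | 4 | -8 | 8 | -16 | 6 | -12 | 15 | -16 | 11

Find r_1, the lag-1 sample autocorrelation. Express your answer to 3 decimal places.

-0.867

Mean z̄ = (-3 + 4 − 8 + 8 − 16 + 6 − 12 + 15 − 16 + 11)/10 = -1.1000
Numerator Σ_{t=1}^{9}(z_t−z̄)(z_{t+1}−z̄) = -1022.1100
Denominator Σ(z_t−z̄)² = 1178.9000
r_1 = -1022.1100 / 1178.9000 = -0.867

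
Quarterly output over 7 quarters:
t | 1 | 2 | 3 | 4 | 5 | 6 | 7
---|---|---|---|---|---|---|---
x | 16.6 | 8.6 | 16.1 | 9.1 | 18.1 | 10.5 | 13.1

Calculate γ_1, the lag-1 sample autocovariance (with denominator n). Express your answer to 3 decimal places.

Mean x̄ = (16.6 + 8.6 + 16.1 + 9.1 + 18.1 + 10.5 + 13.1)/7 = 13.1571
Deviations: 3.4429, -4.5571, 2.9429, -4.0571, 4.9429, -2.6571, -0.0571
Σ_{t=1}^{6}(x_t−x̄)(x_{t+1}−x̄) = -74.0761
γ_1 = -74.0761 / 7 = -10.582

-10.582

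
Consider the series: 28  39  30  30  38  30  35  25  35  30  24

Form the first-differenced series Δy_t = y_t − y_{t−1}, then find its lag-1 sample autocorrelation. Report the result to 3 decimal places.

First differences Δy: 11, -9, 0, 8, -8, 5, -10, 10, -5, -6
Mean of differences = -0.4000
Numerator Σ(Δy_t−Δȳ)(Δy_{t+1}−Δȳ) = -376.7600
Denominator Σ(Δy_t−Δȳ)² = 614.4000
r_1(Δy) = -376.7600 / 614.4000 = -0.613

-0.613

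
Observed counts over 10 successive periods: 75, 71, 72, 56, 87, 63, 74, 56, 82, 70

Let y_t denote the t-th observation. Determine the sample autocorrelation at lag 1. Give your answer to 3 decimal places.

-0.689

Mean ȳ = (75 + 71 + 72 + 56 + 87 + 63 + 74 + 56 + 82 + 70)/10 = 70.6000
Numerator Σ_{t=1}^{9}(y_t−ȳ)(y_{t+1}−ȳ) = -630.9600
Denominator Σ(y_t−ȳ)² = 916.4000
r_1 = -630.9600 / 916.4000 = -0.689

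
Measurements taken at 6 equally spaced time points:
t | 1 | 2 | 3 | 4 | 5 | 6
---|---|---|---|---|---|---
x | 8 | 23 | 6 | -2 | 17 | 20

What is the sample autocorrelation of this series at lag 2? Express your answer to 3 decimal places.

Mean x̄ = (8 + 23 + 6 − 2 + 17 + 20)/6 = 12.0000
Deviations from mean: -4.0000, 11.0000, -6.0000, -14.0000, 5.0000, 8.0000
Numerator Σ_{t=1}^{4}(x_t−x̄)(x_{t+2}−x̄) = -272.0000
Denominator Σ(x_t−x̄)² = 458.0000
r_2 = -272.0000 / 458.0000 = -0.594

-0.594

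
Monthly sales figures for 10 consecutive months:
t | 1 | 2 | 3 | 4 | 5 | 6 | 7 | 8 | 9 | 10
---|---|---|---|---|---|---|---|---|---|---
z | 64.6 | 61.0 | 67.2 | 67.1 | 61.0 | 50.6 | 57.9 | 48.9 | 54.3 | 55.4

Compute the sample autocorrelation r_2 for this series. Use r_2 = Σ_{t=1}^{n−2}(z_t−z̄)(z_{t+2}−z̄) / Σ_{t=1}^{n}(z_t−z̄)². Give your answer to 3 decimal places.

0.353

Mean z̄ = (64.6 + 61.0 + 67.2 + 67.1 + 61.0 + 50.6 + 57.9 + 48.9 + 54.3 + 55.4)/10 = 58.8000
Numerator Σ_{t=1}^{8}(z_t−z̄)(z_{t+2}−z̄) = 134.3100
Denominator Σ(z_t−z̄)² = 380.6400
r_2 = 134.3100 / 380.6400 = 0.353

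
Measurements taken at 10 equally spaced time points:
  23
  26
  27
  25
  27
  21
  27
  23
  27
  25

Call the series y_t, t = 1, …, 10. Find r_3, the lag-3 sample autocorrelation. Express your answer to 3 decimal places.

Mean ȳ = (23 + 26 + 27 + 25 + 27 + 21 + 27 + 23 + 27 + 25)/10 = 25.1000
Numerator Σ_{t=1}^{7}(y_t−ȳ)(y_{t+3}−ȳ) = -18.0300
Denominator Σ(y_t−ȳ)² = 40.9000
r_3 = -18.0300 / 40.9000 = -0.441

-0.441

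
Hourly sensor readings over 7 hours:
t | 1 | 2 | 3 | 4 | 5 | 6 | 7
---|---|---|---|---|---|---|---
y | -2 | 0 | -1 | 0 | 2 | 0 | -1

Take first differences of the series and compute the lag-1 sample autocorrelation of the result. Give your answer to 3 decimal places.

-0.204

First differences Δy: 2, -1, 1, 2, -2, -1
Mean of differences = 0.1667
Numerator Σ(Δy_t−Δȳ)(Δy_{t+1}−Δȳ) = -3.0278
Denominator Σ(Δy_t−Δȳ)² = 14.8333
r_1(Δy) = -3.0278 / 14.8333 = -0.204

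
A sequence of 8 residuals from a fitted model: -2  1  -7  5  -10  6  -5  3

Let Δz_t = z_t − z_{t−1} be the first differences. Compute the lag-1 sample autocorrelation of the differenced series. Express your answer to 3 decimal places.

First differences Δz: 3, -8, 12, -15, 16, -11, 8
Mean of differences = 0.7143
Numerator Σ(Δz_t−Δz̄)(Δz_{t+1}−Δz̄) = -800.2245
Denominator Σ(Δz_t−Δz̄)² = 879.4286
r_1(Δz) = -800.2245 / 879.4286 = -0.910

-0.910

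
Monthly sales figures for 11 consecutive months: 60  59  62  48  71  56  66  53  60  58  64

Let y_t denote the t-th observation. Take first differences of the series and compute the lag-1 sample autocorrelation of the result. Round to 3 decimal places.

First differences Δy: -1, 3, -14, 23, -15, 10, -13, 7, -2, 6
Mean of differences = 0.4000
Numerator Σ(Δy_t−Δȳ)(Δy_{t+1}−Δȳ) = -1108.7600
Denominator Σ(Δy_t−Δȳ)² = 1316.4000
r_1(Δy) = -1108.7600 / 1316.4000 = -0.842

-0.842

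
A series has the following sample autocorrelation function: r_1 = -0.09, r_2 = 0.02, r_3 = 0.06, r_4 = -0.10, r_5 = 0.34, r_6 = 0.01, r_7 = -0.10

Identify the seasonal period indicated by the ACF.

The largest autocorrelation is r_5 = 0.34; the remaining lags stay at or below 0.06.
The dominant spike at lag 5 indicates a seasonal period of 5.

5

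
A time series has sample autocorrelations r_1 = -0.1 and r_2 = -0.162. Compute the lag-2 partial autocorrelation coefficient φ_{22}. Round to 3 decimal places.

-0.174

φ_{22} = (r_2 − r_1²) / (1 − r_1²)
r_1² = (-0.1)² = 0.01
Numerator = -0.162 − 0.0100 = -0.1720; denominator = 1 − 0.0100 = 0.9900
φ_{22} = -0.1720 / 0.9900 = -0.174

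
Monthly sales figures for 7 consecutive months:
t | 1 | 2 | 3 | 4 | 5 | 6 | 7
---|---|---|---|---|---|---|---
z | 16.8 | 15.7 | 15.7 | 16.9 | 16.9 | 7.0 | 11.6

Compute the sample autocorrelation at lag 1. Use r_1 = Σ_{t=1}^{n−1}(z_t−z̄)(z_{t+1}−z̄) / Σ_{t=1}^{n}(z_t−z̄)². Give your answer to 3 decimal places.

0.196

Mean z̄ = (16.8 + 15.7 + 15.7 + 16.9 + 16.9 + 7.0 + 11.6)/7 = 14.3714
Deviations from mean: 2.4286, 1.3286, 1.3286, 2.5286, 2.5286, -7.3714, -2.7714
Numerator Σ_{t=1}^{6}(z_t−z̄)(z_{t+1}−z̄) = 16.5349
Denominator Σ(z_t−z̄)² = 84.2343
r_1 = 16.5349 / 84.2343 = 0.196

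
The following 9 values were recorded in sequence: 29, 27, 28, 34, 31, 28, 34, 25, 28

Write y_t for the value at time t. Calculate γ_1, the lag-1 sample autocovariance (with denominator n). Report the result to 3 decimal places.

Mean ȳ = (29 + 27 + 28 + 34 + 31 + 28 + 34 + 25 + 28)/9 = 29.3333
Σ_{t=1}^{8}(y_t−ȳ)(y_{t+1}−ȳ) = -17.4444
γ_1 = -17.4444 / 9 = -1.938

-1.938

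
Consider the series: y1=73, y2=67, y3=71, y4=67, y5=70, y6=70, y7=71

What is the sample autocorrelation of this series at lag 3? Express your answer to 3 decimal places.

-0.433

Mean ȳ = (73 + 67 + 71 + 67 + 70 + 70 + 71)/7 = 69.8571
Deviations from mean: 3.1429, -2.8571, 1.1429, -2.8571, 0.1429, 0.1429, 1.1429
Σ(y_t−ȳ)(y_{t+3}−ȳ) = (-8.9796) + (-0.4082) + (0.1633) + (-3.2653) = -12.4898
Denominator Σ(y_t−ȳ)² = 28.8571
r_3 = -12.4898 / 28.8571 = -0.433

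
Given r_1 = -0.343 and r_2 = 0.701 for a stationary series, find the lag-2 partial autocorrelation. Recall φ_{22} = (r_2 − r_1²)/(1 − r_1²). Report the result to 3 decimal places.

φ_{22} = (r_2 − r_1²) / (1 − r_1²)
r_1² = (-0.343)² = 0.117649
Numerator = 0.701 − 0.1176 = 0.5834; denominator = 1 − 0.1176 = 0.8824
φ_{22} = 0.5834 / 0.8824 = 0.661

0.661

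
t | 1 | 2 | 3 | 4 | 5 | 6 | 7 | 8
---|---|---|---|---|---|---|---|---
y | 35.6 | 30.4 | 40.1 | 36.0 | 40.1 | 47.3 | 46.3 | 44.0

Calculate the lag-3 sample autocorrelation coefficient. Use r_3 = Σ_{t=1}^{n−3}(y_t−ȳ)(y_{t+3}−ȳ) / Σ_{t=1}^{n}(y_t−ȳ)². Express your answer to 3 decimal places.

-0.032

Mean ȳ = (35.6 + 30.4 + 40.1 + 36.0 + 40.1 + 47.3 + 46.3 + 44.0)/8 = 39.9750
Deviations from mean: -4.3750, -9.5750, 0.1250, -3.9750, 0.1250, 7.3250, 6.3250, 4.0250
Σ(y_t−ȳ)(y_{t+3}−ȳ) = (17.3906) + (-1.1969) + (0.9156) + (-25.1419) + (0.5031) = -7.5294
Denominator Σ(y_t−ȳ)² = 236.5150
r_3 = -7.5294 / 236.5150 = -0.032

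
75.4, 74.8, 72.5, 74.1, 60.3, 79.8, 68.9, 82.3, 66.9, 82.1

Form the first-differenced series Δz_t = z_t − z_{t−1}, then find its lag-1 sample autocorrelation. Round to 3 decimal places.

First differences Δz: -0.6, -2.3, 1.6, -13.8, 19.5, -10.9, 13.4, -15.4, 15.2
Mean of differences = 0.7444
Numerator Σ(Δz_t−Δz̄)(Δz_{t+1}−Δz̄) = -1087.2031
Denominator Σ(Δz_t−Δz̄)² = 1340.4822
r_1(Δz) = -1087.2031 / 1340.4822 = -0.811

-0.811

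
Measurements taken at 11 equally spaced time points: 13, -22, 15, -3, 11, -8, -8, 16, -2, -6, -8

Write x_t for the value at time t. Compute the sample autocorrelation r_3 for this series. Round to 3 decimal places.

Mean x̄ = (13 − 22 + 15 − 3 + 11 − 8 − 8 + 16 − 2 − 6 − 8)/11 = -0.1818
Numerator Σ_{t=1}^{8}(x_t−x̄)(x_{t+3}−x̄) = -263.6446
Denominator Σ(x_t−x̄)² = 1495.6364
r_3 = -263.6446 / 1495.6364 = -0.176

-0.176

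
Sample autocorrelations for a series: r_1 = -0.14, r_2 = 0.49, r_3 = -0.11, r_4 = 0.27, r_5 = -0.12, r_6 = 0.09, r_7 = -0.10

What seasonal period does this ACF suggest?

The largest autocorrelation is r_2 = 0.49, with a weaker echo at lag 4 (0.27); the remaining lags stay at or below 0.09.
The dominant spike at lag 2 indicates a seasonal period of 2.

2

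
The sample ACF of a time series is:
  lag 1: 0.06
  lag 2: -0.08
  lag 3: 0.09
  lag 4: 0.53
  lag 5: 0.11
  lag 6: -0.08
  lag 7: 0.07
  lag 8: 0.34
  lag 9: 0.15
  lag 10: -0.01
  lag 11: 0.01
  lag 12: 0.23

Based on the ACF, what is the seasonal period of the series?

4

The largest autocorrelation is r_4 = 0.53, with weaker echoes at lags 8 (0.34) and 12 (0.23); the remaining lags stay at or below 0.15.
The dominant spike at lag 4 indicates a seasonal period of 4.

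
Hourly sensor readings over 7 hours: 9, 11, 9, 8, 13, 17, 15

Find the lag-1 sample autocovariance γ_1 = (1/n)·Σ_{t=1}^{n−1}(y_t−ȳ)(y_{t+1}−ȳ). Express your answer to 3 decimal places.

4.764

Mean ȳ = (9 + 11 + 9 + 8 + 13 + 17 + 15)/7 = 11.7143
Σ_{t=1}^{6}(y_t−ȳ)(y_{t+1}−ȳ) = 33.3469
γ_1 = 33.3469 / 7 = 4.764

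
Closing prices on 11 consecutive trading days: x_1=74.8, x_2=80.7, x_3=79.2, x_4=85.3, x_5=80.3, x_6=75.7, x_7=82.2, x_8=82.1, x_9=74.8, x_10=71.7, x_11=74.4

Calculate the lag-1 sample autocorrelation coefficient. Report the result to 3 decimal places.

Mean x̄ = (74.8 + 80.7 + 79.2 + 85.3 + 80.3 + 75.7 + 82.2 + 82.1 + 74.8 + 71.7 + 74.4)/11 = 78.2909
Numerator Σ_{t=1}^{10}(x_t−x̄)(x_{t+1}−x̄) = 49.1463
Denominator Σ(x_t−x̄)² = 179.2491
r_1 = 49.1463 / 179.2491 = 0.274

0.274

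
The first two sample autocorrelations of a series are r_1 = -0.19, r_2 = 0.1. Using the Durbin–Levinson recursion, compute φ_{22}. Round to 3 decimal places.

0.066

φ_{22} = (r_2 − r_1²) / (1 − r_1²)
r_1² = (-0.19)² = 0.0361
Numerator = 0.1 − 0.0361 = 0.0639; denominator = 1 − 0.0361 = 0.9639
φ_{22} = 0.0639 / 0.9639 = 0.066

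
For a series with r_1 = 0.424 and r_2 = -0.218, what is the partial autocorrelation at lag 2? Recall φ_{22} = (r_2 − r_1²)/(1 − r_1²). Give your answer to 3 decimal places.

φ_{22} = (r_2 − r_1²) / (1 − r_1²)
r_1² = (0.424)² = 0.179776
Numerator = -0.218 − 0.1798 = -0.3978; denominator = 1 − 0.1798 = 0.8202
φ_{22} = -0.3978 / 0.8202 = -0.485

-0.485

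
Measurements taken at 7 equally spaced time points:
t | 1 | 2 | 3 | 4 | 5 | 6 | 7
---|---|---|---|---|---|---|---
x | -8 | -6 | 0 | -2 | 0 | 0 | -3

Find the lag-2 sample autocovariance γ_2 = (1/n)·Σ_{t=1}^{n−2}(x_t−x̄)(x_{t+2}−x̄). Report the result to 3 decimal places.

-1.166

Mean x̄ = (-8 − 6 + 0 − 2 + 0 + 0 − 3)/7 = -2.7143
Deviations: -5.2857, -3.2857, 2.7143, 0.7143, 2.7143, 2.7143, -0.2857
Σ_{t=1}^{5}(x_t−x̄)(x_{t+2}−x̄) = -8.1633
γ_2 = -8.1633 / 7 = -1.166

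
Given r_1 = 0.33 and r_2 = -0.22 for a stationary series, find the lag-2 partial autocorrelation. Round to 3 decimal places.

-0.369

φ_{22} = (r_2 − r_1²) / (1 − r_1²)
r_1² = (0.33)² = 0.1089
Numerator = -0.22 − 0.1089 = -0.3289; denominator = 1 − 0.1089 = 0.8911
φ_{22} = -0.3289 / 0.8911 = -0.369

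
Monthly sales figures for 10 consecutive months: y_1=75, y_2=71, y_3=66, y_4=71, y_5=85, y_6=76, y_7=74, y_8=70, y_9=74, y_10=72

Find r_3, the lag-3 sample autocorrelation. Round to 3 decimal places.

-0.406

Mean ȳ = (75 + 71 + 66 + 71 + 85 + 76 + 74 + 70 + 74 + 72)/10 = 73.4000
Σ(y_t−ȳ)(y_{t+3}−ȳ) = (-3.8400) + (-27.8400) + (-19.2400) + (-1.4400) + (-39.4400) + (1.5600) + (-0.8400) = -91.0800
Denominator Σ(y_t−ȳ)² = 224.4000
r_3 = -91.0800 / 224.4000 = -0.406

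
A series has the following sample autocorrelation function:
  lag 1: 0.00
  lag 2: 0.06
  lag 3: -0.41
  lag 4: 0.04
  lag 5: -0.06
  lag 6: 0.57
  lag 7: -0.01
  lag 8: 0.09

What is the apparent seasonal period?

6

The largest autocorrelation is r_6 = 0.57; the remaining lags stay at or below 0.09.
The dominant spike at lag 6 indicates a seasonal period of 6.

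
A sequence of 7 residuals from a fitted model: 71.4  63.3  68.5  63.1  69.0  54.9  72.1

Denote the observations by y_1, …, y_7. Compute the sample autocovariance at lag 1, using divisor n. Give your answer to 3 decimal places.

Mean ȳ = (71.4 + 63.3 + 68.5 + 63.1 + 69.0 + 54.9 + 72.1)/7 = 66.0429
Deviations: 5.3571, -2.7429, 2.4571, -2.9429, 2.9571, -11.1429, 6.0571
Σ_{t=1}^{6}(y_t−ȳ)(y_{t+1}−ȳ) = -137.8118
γ_1 = -137.8118 / 7 = -19.687

-19.687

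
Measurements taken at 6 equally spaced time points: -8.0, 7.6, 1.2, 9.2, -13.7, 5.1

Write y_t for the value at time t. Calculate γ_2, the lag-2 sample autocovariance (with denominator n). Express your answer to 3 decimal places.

Mean ȳ = (-8.0 + 7.6 + 1.2 + 9.2 − 13.7 + 5.1)/6 = 0.2333
Σ_{t=1}^{4}(y_t−ȳ)(y_{t+2}−ȳ) = 88.2644
γ_2 = 88.2644 / 6 = 14.711

14.711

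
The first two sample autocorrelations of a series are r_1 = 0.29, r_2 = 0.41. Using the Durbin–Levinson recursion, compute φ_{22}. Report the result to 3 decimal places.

0.356

φ_{22} = (r_2 − r_1²) / (1 − r_1²)
r_1² = (0.29)² = 0.0841
Numerator = 0.41 − 0.0841 = 0.3259; denominator = 1 − 0.0841 = 0.9159
φ_{22} = 0.3259 / 0.9159 = 0.356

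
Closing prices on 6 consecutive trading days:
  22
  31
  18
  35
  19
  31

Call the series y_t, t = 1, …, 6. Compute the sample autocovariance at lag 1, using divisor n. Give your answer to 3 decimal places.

-38.333

Mean ȳ = (22 + 31 + 18 + 35 + 19 + 31)/6 = 26.0000
Σ_{t=1}^{5}(y_t−ȳ)(y_{t+1}−ȳ) = -230.0000
γ_1 = -230.0000 / 6 = -38.333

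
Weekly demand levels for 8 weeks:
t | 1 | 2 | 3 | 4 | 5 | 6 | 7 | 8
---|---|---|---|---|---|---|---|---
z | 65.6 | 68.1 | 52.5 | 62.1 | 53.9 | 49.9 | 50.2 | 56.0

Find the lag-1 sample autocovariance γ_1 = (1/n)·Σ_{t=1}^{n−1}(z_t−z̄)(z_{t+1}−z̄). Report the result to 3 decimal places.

10.660

Mean z̄ = (65.6 + 68.1 + 52.5 + 62.1 + 53.9 + 49.9 + 50.2 + 56.0)/8 = 57.2875
Σ_{t=1}^{7}(z_t−z̄)(z_{t+1}−z̄) = 85.2811
γ_1 = 85.2811 / 8 = 10.660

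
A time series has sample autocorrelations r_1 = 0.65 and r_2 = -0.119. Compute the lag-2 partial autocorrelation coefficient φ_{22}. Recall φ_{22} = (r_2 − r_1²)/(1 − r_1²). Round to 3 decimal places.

-0.938

φ_{22} = (r_2 − r_1²) / (1 − r_1²)
r_1² = (0.65)² = 0.4225
Numerator = -0.119 − 0.4225 = -0.5415; denominator = 1 − 0.4225 = 0.5775
φ_{22} = -0.5415 / 0.5775 = -0.938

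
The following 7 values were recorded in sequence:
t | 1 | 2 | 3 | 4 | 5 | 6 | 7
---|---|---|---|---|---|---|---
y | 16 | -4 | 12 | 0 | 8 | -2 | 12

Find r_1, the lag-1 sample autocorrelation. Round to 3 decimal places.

Mean ȳ = (16 − 4 + 12 + 0 + 8 − 2 + 12)/7 = 6.0000
Σ(y_t−ȳ)(y_{t+1}−ȳ) = (-100.0000) + (-60.0000) + (-36.0000) + (-12.0000) + (-16.0000) + (-48.0000) = -272.0000
Denominator Σ(y_t−ȳ)² = 376.0000
r_1 = -272.0000 / 376.0000 = -0.723

-0.723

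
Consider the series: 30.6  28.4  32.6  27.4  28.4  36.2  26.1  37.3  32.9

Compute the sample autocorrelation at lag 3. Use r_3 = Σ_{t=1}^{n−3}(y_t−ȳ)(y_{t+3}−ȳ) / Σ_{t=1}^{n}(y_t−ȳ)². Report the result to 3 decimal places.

Mean ȳ = (30.6 + 28.4 + 32.6 + 27.4 + 28.4 + 36.2 + 26.1 + 37.3 + 32.9)/9 = 31.1000
Numerator Σ_{t=1}^{6}(y_t−ȳ)(y_{t+3}−ȳ) = 27.7300
Denominator Σ(y_t−ȳ)² = 123.4600
r_3 = 27.7300 / 123.4600 = 0.225

0.225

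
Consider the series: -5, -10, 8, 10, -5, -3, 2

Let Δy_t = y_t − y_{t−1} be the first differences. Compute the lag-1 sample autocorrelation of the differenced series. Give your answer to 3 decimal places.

First differences Δy: -5, 18, 2, -15, 2, 5
Mean of differences = 1.1667
Numerator Σ(Δy_t−Δȳ)(Δy_{t+1}−Δȳ) = -113.5278
Denominator Σ(Δy_t−Δȳ)² = 598.8333
r_1(Δy) = -113.5278 / 598.8333 = -0.190

-0.190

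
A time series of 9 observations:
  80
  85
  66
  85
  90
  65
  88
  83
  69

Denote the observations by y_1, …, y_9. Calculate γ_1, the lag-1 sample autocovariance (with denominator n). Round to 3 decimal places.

-40.889

Mean ȳ = (80 + 85 + 66 + 85 + 90 + 65 + 88 + 83 + 69)/9 = 79.0000
Σ_{t=1}^{8}(y_t−ȳ)(y_{t+1}−ȳ) = -368.0000
γ_1 = -368.0000 / 9 = -40.889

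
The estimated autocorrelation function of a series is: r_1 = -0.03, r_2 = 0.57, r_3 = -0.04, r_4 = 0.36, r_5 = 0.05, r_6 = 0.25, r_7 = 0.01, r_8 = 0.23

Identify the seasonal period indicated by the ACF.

2

The largest autocorrelation is r_2 = 0.57, with weaker echoes at lags 4 (0.36), 6 (0.25) and 8 (0.23); the remaining lags stay at or below 0.05.
The dominant spike at lag 2 indicates a seasonal period of 2.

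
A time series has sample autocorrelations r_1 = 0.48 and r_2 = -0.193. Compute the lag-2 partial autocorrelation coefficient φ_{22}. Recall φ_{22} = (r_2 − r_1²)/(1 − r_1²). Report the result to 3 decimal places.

φ_{22} = (r_2 − r_1²) / (1 − r_1²)
r_1² = (0.48)² = 0.2304
Numerator = -0.193 − 0.2304 = -0.4234; denominator = 1 − 0.2304 = 0.7696
φ_{22} = -0.4234 / 0.7696 = -0.550

-0.550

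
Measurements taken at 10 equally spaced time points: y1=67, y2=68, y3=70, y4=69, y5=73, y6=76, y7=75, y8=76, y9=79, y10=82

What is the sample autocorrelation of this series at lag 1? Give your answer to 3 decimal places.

0.628

Mean ȳ = (67 + 68 + 70 + 69 + 73 + 76 + 75 + 76 + 79 + 82)/10 = 73.5000
Numerator Σ_{t=1}^{9}(y_t−ȳ)(y_{t+1}−ȳ) = 139.7500
Denominator Σ(y_t−ȳ)² = 222.5000
r_1 = 139.7500 / 222.5000 = 0.628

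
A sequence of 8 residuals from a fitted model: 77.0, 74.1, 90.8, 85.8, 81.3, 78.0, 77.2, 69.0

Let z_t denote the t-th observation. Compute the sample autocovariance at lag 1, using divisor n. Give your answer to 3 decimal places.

Mean z̄ = (77.0 + 74.1 + 90.8 + 85.8 + 81.3 + 78.0 + 77.2 + 69.0)/8 = 79.1500
Σ_{t=1}^{7}(z_t−z̄)(z_{t+1}−z̄) = 63.3575
γ_1 = 63.3575 / 8 = 7.920

7.920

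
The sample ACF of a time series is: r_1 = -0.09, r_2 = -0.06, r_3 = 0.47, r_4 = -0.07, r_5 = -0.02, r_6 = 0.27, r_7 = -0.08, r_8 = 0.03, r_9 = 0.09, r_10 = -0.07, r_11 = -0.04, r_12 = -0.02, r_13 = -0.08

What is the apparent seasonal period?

3

The largest autocorrelation is r_3 = 0.47, with a weaker echo at lag 6 (0.27); the remaining lags stay at or below 0.09.
The dominant spike at lag 3 indicates a seasonal period of 3.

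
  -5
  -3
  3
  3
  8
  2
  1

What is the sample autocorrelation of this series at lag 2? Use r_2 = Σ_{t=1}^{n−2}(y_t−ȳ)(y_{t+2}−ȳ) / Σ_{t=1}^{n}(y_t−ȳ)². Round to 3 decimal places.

-0.067

Mean ȳ = (-5 − 3 + 3 + 3 + 8 + 2 + 1)/7 = 1.2857
Deviations from mean: -6.2857, -4.2857, 1.7143, 1.7143, 6.7143, 0.7143, -0.2857
Σ(y_t−ȳ)(y_{t+2}−ȳ) = (-10.7755) + (-7.3469) + (11.5102) + (1.2245) + (-1.9184) = -7.3061
Denominator Σ(y_t−ȳ)² = 109.4286
r_2 = -7.3061 / 109.4286 = -0.067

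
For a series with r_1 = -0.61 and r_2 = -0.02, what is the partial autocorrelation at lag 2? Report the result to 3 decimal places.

φ_{22} = (r_2 − r_1²) / (1 − r_1²)
r_1² = (-0.61)² = 0.3721
Numerator = -0.02 − 0.3721 = -0.3921; denominator = 1 − 0.3721 = 0.6279
φ_{22} = -0.3921 / 0.6279 = -0.624

-0.624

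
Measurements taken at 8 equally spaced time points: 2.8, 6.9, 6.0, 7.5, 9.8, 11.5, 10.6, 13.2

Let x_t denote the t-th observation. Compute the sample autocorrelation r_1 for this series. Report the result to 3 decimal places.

0.432

Mean x̄ = (2.8 + 6.9 + 6.0 + 7.5 + 9.8 + 11.5 + 10.6 + 13.2)/8 = 8.5375
Deviations from mean: -5.7375, -1.6375, -2.5375, -1.0375, 1.2625, 2.9625, 2.0625, 4.6625
Σ(x_t−x̄)(x_{t+1}−x̄) = (9.3952) + (4.1552) + (2.6327) + (-1.3098) + (3.7402) + (6.1102) + (9.6164) = 34.3398
Denominator Σ(x_t−x̄)² = 79.4788
r_1 = 34.3398 / 79.4788 = 0.432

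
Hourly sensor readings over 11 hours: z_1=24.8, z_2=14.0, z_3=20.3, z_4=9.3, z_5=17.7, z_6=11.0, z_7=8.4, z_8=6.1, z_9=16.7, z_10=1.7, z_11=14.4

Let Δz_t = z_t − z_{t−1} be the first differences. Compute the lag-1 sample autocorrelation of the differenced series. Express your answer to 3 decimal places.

-0.729

First differences Δz: -10.8, 6.3, -11.0, 8.4, -6.7, -2.6, -2.3, 10.6, -15.0, 12.7
Mean of differences = -1.0400
Numerator Σ(Δz_t−Δz̄)(Δz_{t+1}−Δz̄) = -650.3736
Denominator Σ(Δz_t−Δz̄)² = 892.6640
r_1(Δz) = -650.3736 / 892.6640 = -0.729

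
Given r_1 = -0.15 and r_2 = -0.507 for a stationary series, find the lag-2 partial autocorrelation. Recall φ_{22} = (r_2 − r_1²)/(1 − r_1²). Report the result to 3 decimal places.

φ_{22} = (r_2 − r_1²) / (1 − r_1²)
r_1² = (-0.15)² = 0.0225
Numerator = -0.507 − 0.0225 = -0.5295; denominator = 1 − 0.0225 = 0.9775
φ_{22} = -0.5295 / 0.9775 = -0.542

-0.542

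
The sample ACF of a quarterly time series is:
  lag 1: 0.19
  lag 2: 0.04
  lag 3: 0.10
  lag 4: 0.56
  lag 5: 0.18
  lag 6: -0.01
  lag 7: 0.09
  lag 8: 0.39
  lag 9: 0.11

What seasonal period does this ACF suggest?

4

The largest autocorrelation is r_4 = 0.56, with a weaker echo at lag 8 (0.39); the remaining lags stay at or below 0.19.
The dominant spike at lag 4 indicates a seasonal period of 4.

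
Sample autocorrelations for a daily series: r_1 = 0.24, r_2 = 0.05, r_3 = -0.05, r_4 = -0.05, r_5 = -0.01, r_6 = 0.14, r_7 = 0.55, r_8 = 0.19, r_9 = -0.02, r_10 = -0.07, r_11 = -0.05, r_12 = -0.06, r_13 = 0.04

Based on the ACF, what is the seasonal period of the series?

The largest autocorrelation is r_7 = 0.55; the remaining lags stay at or below 0.24. The elevated value at lag 1 (0.24), dropping to 0.05 at lag 2, reflects decaying short-term dependence rather than seasonality.
The dominant spike at lag 7 indicates a seasonal period of 7.

7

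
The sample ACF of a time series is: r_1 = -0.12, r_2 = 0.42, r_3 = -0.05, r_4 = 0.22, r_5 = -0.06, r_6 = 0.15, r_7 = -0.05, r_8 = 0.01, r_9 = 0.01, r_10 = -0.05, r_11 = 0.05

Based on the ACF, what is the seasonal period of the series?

2

The largest autocorrelation is r_2 = 0.42, with weaker echoes at lags 4 (0.22) and 6 (0.15); the remaining lags stay at or below 0.05.
The dominant spike at lag 2 indicates a seasonal period of 2.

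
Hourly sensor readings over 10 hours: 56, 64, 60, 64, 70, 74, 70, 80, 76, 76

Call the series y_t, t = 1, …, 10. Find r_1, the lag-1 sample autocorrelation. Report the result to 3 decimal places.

Mean ȳ = (56 + 64 + 60 + 64 + 70 + 74 + 70 + 80 + 76 + 76)/10 = 69.0000
Numerator Σ_{t=1}^{9}(y_t−ȳ)(y_{t+1}−ȳ) = 297.0000
Denominator Σ(y_t−ȳ)² = 546.0000
r_1 = 297.0000 / 546.0000 = 0.544

0.544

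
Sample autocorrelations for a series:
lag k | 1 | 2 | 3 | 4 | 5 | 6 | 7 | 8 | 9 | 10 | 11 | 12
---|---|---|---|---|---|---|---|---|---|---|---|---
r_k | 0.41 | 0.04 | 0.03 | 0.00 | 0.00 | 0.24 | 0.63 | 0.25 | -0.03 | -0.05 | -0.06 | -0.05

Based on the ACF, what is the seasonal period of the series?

The largest autocorrelation is r_7 = 0.63; the remaining lags stay at or below 0.41. The elevated value at lag 1 (0.41), dropping to 0.04 at lag 2, reflects decaying short-term dependence rather than seasonality.
The dominant spike at lag 7 indicates a seasonal period of 7.

7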